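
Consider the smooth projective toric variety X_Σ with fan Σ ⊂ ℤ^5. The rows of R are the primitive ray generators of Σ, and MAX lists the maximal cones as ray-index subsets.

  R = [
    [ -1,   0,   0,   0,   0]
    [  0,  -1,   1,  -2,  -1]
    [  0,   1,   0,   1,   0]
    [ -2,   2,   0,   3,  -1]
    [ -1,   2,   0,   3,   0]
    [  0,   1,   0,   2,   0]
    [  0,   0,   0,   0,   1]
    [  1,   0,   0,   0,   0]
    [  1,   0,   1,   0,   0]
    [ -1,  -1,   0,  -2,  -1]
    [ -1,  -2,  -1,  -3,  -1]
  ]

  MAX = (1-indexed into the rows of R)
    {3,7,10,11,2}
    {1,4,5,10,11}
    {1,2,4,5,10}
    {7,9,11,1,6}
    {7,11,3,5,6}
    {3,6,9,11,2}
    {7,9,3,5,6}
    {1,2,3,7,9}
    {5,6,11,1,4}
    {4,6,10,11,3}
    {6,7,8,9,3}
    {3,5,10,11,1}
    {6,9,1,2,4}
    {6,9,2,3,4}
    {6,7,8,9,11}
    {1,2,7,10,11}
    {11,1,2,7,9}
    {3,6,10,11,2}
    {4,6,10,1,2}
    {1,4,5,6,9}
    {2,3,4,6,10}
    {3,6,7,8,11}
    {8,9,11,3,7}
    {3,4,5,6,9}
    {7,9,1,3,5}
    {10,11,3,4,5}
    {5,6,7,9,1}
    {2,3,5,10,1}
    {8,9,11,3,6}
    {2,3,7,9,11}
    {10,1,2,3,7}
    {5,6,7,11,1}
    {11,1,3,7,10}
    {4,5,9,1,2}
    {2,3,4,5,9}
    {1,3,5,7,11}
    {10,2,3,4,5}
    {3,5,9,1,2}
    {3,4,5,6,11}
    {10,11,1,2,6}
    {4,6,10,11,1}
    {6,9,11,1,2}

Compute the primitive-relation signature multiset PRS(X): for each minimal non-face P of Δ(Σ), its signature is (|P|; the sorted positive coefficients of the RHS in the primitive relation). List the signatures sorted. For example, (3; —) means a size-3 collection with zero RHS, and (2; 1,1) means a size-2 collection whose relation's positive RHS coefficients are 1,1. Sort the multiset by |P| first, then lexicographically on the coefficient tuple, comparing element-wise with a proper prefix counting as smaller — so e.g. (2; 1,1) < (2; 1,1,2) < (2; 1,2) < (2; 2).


22 minimal non-faces of Δ(Σ) (on 11 rays):

  {1,8}:  v_{1} + v_{8} = 0 — sig = (2; —)
  {9,10}:  v_{9} + v_{10} = v_{2} — sig = (2; 1)
  {4,7}:  v_{4} + v_{7} = v_{1} + v_{5} — sig = (2; 1,1)
  {5,8}:  v_{5} + v_{8} = v_{3} + v_{6} — sig = (2; 1,1)
  {8,10}:  v_{8} + v_{10} = v_{3} + v_{9} + v_{11} — sig = (2; 1,1,1)
  {2,8}:  v_{2} + v_{8} = v_{3} + 2·v_{9} + v_{11} — sig = (2; 1,1,2)
  {4,8}:  v_{4} + v_{8} = v_{3} + 2·v_{6} + v_{10} — sig = (2; 1,1,2)
  {1,3,6}:  v_{1} + v_{3} + v_{6} = v_{5} — sig = (3; 1)
  {5,6,10}:  v_{5} + v_{6} + v_{10} = v_{4} — sig = (3; 1)
  {6,7,10}:  v_{6} + v_{7} + v_{10} = v_{1} — sig = (3; 1)
  {2,5,6}:  v_{2} + v_{5} + v_{6} = v_{4} + v_{9} — sig = (3; 1,1)
  {2,6,7}:  v_{2} + v_{6} + v_{7} = v_{1} + v_{9} — sig = (3; 1,1)
  {5,9,11}:  v_{5} + v_{9} + v_{11} = v_{6} + v_{10} — sig = (3; 1,1)
  {2,5,7}:  v_{2} + v_{5} + v_{7} = 2·v_{1} + v_{3} + v_{9} — sig = (3; 1,1,2)
  {1,3,4}:  v_{1} + v_{3} + v_{4} = 2·v_{5} + v_{10} — sig = (3; 1,2)
  {2,5,11}:  v_{2} + v_{5} + v_{11} = v_{6} + 2·v_{10} — sig = (3; 1,2)
  {5,7,10}:  v_{5} + v_{7} + v_{10} = 2·v_{1} + v_{3} — sig = (3; 1,2)
  {4,9,11}:  v_{4} + v_{9} + v_{11} = 2·v_{6} + 2·v_{10} — sig = (3; 2,2)
  {2,4,11}:  v_{2} + v_{4} + v_{11} = 2·v_{6} + 3·v_{10} — sig = (3; 2,3)
  {1,3,9,11}:  v_{1} + v_{3} + v_{9} + v_{11} = v_{10} — sig = (4; 1)
  {1,2,3,11}:  v_{1} + v_{2} + v_{3} + v_{11} = 2·v_{10} — sig = (4; 2)
  {3,6,7,9,11}:  v_{3} + v_{6} + v_{7} + v_{9} + v_{11} = 0 — sig = (5; —)

Sorted signature multiset PRS(X):
{ (2; —),  (2; 1),  (2; 1,1) ×2,  (2; 1,1,1),  (2; 1,1,2) ×2,  (3; 1) ×3,  (3; 1,1) ×3,  (3; 1,1,2),  (3; 1,2) ×3,  (3; 2,2),  (3; 2,3),  (4; 1),  (4; 2),  (5; —) }


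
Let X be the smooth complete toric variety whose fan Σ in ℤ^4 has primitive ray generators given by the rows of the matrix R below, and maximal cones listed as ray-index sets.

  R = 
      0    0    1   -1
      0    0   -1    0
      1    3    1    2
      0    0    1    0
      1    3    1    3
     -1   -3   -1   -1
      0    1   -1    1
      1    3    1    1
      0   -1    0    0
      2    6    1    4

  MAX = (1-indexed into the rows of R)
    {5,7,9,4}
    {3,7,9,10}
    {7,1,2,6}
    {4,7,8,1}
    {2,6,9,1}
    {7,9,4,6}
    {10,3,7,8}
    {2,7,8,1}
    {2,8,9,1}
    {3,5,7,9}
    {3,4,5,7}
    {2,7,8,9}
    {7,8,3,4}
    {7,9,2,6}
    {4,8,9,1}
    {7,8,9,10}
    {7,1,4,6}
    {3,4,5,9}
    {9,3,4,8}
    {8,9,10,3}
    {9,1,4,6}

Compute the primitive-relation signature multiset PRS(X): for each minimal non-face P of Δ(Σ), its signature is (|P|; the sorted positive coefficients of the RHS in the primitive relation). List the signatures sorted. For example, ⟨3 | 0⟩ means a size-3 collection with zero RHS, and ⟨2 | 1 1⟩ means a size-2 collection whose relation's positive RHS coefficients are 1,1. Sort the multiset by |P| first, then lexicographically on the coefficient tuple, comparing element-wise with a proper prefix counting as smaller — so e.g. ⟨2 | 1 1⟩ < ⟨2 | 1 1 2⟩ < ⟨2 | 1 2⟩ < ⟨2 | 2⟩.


Primitive collections (18):

  {2,4}:  v_{2} + v_{4} = 0 ; sig = ⟨2 | 0⟩
  {6,8}:  v_{6} + v_{8} = 0 ; sig = ⟨2 | 0⟩
  {1,3}:  v_{1} + v_{3} = v_{4} + v_{8} ; sig = ⟨2 | 1 1⟩
  {1,5}:  v_{1} + v_{5} = v_{3} + v_{4} ; sig = ⟨2 | 1 1⟩
  {1,10}:  v_{1} + v_{10} = v_{3} + v_{8} ; sig = ⟨2 | 1 1⟩
  {2,3}:  v_{2} + v_{3} = v_{7} + v_{8} + v_{9} ; sig = ⟨2 | 1 1 1⟩
  {2,5}:  v_{2} + v_{5} = v_{3} + v_{7} + v_{9} ; sig = ⟨2 | 1 1 1⟩
  {3,6}:  v_{3} + v_{6} = v_{4} + v_{7} + v_{9} ; sig = ⟨2 | 1 1 1⟩
  {6,10}:  v_{6} + v_{10} = v_{3} + v_{7} + v_{9} ; sig = ⟨2 | 1 1 1⟩
  {5,10}:  v_{5} + v_{10} = 3·v_{3} + v_{7} + v_{9} ; sig = ⟨2 | 1 1 3⟩
  {4,10}:  v_{4} + v_{10} = 2·v_{3} ; sig = ⟨2 | 2⟩
  {5,8}:  v_{5} + v_{8} = 2·v_{3} ; sig = ⟨2 | 2⟩
  {2,10}:  v_{2} + v_{10} = 2·v_{7} + 2·v_{8} + 2·v_{9} ; sig = ⟨2 | 2 2 2⟩
  {5,6}:  v_{5} + v_{6} = 2·v_{4} + 2·v_{7} + 2·v_{9} ; sig = ⟨2 | 2 2 2⟩
  {1,7,9}:  v_{1} + v_{7} + v_{9} = 0 ; sig = ⟨3 | 0⟩
  {3,4,7,9}:  v_{3} + v_{4} + v_{7} + v_{9} = v_{5} ; sig = ⟨4 | 1⟩
  {3,7,8,9}:  v_{3} + v_{7} + v_{8} + v_{9} = v_{10} ; sig = ⟨4 | 1⟩
  {4,7,8,9}:  v_{4} + v_{7} + v_{8} + v_{9} = v_{3} ; sig = ⟨4 | 1⟩

Signatures (|P|; sorted positive RHS coefficients), sorted:
    |P|=2: 14 collections, coeffs (), (), (1,1), (1,1), (1,1), (1,1,1), (1,1,1), (1,1,1), (1,1,1), (1,1,3), (2), (2), (2,2,2), (2,2,2)
    |P|=3: 1 collection, coeffs ()
    |P|=4: 3 collections, coeffs (1), (1), (1)


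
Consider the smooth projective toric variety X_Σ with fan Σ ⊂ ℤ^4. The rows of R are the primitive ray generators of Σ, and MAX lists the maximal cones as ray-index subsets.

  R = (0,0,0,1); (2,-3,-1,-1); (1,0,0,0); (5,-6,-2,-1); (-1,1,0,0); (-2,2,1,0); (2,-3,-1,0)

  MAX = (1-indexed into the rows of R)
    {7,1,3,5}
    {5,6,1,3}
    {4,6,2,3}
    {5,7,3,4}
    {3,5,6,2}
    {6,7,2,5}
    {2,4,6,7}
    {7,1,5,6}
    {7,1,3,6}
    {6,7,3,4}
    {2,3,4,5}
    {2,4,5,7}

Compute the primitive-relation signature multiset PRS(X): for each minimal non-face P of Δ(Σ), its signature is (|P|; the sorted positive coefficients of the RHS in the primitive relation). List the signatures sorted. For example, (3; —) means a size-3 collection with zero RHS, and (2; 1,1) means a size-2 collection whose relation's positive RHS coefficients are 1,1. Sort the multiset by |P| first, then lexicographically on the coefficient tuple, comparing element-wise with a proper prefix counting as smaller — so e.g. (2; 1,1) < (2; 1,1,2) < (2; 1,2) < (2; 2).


Δ(Σ) — 7 vertices, 5 min non-faces:

  • {1,2}:  v_{1} + v_{2} = v_{7} — sig = (2; 1)
  • {1,4}:  v_{1} + v_{4} = v_{3} + 2·v_{7} — sig = (2; 1,2)
  • {2,3,7}:  v_{2} + v_{3} + v_{7} = v_{4} — sig = (3; 1)
  • {4,5,6}:  v_{4} + v_{5} + v_{6} = v_{2} — sig = (3; 1)
  • {3,5,6,7}:  v_{3} + v_{5} + v_{6} + v_{7} = 0 — sig = (4; —)

so the primitive-relation signature multiset is
    (2; 1)
    (2; 1,2)
    (3; 1)
    (3; 1)
    (4; —)


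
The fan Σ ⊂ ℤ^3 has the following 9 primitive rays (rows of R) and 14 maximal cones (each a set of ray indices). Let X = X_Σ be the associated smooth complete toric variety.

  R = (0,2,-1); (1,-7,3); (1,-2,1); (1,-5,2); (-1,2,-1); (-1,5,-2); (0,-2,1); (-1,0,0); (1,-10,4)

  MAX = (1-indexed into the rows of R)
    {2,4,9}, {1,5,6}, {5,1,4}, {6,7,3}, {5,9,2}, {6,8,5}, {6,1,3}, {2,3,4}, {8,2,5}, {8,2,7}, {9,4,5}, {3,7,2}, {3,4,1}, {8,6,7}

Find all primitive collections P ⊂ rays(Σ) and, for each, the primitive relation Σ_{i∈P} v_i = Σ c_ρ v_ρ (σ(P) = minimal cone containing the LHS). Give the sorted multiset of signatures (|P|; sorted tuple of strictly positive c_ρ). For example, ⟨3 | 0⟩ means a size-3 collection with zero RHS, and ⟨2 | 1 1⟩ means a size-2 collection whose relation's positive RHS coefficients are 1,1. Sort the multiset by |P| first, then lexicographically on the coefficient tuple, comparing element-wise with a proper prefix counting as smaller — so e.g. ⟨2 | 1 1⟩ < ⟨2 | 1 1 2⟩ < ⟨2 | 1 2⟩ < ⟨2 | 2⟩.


The 16 primitive collections of Σ (r=9, n=3):

  P = {1,7}:  v_{1} + v_{7} = 0  →  sig = ⟨2 | 0⟩
  P = {3,5}:  v_{3} + v_{5} = 0  →  sig = ⟨2 | 0⟩
  P = {4,6}:  v_{4} + v_{6} = 0  →  sig = ⟨2 | 0⟩
  P = {1,2}:  v_{1} + v_{2} = v_{4}  →  sig = ⟨2 | 1⟩
  P = {1,8}:  v_{1} + v_{8} = v_{5}  →  sig = ⟨2 | 1⟩
  P = {2,6}:  v_{2} + v_{6} = v_{7}  →  sig = ⟨2 | 1⟩
  P = {3,8}:  v_{3} + v_{8} = v_{7}  →  sig = ⟨2 | 1⟩
  P = {4,7}:  v_{4} + v_{7} = v_{2}  →  sig = ⟨2 | 1⟩
  P = {5,7}:  v_{5} + v_{7} = v_{8}  →  sig = ⟨2 | 1⟩
  P = {3,9}:  v_{3} + v_{9} = v_{2} + v_{4}  →  sig = ⟨2 | 1 1⟩
  P = {4,8}:  v_{4} + v_{8} = v_{2} + v_{5}  →  sig = ⟨2 | 1 1⟩
  P = {6,9}:  v_{6} + v_{9} = v_{2} + v_{5}  →  sig = ⟨2 | 1 1⟩
  P = {1,9}:  v_{1} + v_{9} = 2·v_{4} + v_{5}  →  sig = ⟨2 | 1 2⟩
  P = {7,9}:  v_{7} + v_{9} = 2·v_{2} + v_{5}  →  sig = ⟨2 | 1 2⟩
  P = {8,9}:  v_{8} + v_{9} = 2·v_{2} + 2·v_{5}  →  sig = ⟨2 | 2 2⟩
  P = {2,4,5}:  v_{2} + v_{4} + v_{5} = v_{9}  →  sig = ⟨3 | 1⟩

so the primitive-relation signature multiset is
[⟨2 | 0⟩, ⟨2 | 0⟩, ⟨2 | 0⟩, ⟨2 | 1⟩, ⟨2 | 1⟩, ⟨2 | 1⟩, ⟨2 | 1⟩, ⟨2 | 1⟩, ⟨2 | 1⟩, ⟨2 | 1 1⟩, ⟨2 | 1 1⟩, ⟨2 | 1 1⟩, ⟨2 | 1 2⟩, ⟨2 | 1 2⟩, ⟨2 | 2 2⟩, ⟨3 | 1⟩]


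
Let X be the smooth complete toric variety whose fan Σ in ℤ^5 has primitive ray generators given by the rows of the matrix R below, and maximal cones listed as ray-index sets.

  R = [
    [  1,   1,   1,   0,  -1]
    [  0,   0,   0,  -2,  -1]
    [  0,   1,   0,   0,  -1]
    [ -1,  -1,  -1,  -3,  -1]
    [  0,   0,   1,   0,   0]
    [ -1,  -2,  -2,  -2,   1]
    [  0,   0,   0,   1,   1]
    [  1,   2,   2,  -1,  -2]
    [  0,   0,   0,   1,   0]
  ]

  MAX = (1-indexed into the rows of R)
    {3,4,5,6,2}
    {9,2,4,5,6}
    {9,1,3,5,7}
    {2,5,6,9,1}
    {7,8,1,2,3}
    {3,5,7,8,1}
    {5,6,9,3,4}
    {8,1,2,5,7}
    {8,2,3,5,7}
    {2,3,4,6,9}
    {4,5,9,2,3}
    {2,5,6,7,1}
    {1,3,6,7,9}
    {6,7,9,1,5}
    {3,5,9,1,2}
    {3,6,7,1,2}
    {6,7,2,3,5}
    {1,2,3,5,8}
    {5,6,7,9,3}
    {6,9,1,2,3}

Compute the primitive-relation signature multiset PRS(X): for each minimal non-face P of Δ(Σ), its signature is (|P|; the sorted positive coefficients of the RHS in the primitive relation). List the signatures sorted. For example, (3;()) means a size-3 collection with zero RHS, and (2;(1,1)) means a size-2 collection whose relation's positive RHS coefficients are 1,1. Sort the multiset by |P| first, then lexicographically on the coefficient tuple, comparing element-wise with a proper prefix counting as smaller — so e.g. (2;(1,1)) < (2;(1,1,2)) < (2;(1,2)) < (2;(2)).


Primitive collections (9):

  P={4,7}:  v_{4} + v_{7} = v_{3} + v_{5} + v_{6} — sig = (2;(1,1,1))
  P={8,9}:  v_{8} + v_{9} = v_{1} + v_{3} + v_{5} — sig = (2;(1,1,1))
  P={4,8}:  v_{4} + v_{8} = 2·v_{2} + v_{3} + v_{5} — sig = (2;(1,1,2))
  P={1,4}:  v_{1} + v_{4} = 2·v_{2} + v_{9} — sig = (2;(1,2))
  P={6,8}:  v_{6} + v_{8} = 2·v_{2} + v_{7} — sig = (2;(1,2))
  P={2,7,9}:  v_{2} + v_{7} + v_{9} = 0 — sig = (3;())
  P={1,3,5,6}:  v_{1} + v_{3} + v_{5} + v_{6} = v_{2} — sig = (4;(1))
  P={1,2,3,5,7}:  v_{1} + v_{2} + v_{3} + v_{5} + v_{7} = v_{8} — sig = (5;(1))
  P={2,3,5,6,9}:  v_{2} + v_{3} + v_{5} + v_{6} + v_{9} = v_{4} — sig = (5;(1))

Sorted signature multiset PRS(X):
    (2;(1,1,1))
    (2;(1,1,1))
    (2;(1,1,2))
    (2;(1,2))
    (2;(1,2))
    (3;())
    (4;(1))
    (5;(1))
    (5;(1))


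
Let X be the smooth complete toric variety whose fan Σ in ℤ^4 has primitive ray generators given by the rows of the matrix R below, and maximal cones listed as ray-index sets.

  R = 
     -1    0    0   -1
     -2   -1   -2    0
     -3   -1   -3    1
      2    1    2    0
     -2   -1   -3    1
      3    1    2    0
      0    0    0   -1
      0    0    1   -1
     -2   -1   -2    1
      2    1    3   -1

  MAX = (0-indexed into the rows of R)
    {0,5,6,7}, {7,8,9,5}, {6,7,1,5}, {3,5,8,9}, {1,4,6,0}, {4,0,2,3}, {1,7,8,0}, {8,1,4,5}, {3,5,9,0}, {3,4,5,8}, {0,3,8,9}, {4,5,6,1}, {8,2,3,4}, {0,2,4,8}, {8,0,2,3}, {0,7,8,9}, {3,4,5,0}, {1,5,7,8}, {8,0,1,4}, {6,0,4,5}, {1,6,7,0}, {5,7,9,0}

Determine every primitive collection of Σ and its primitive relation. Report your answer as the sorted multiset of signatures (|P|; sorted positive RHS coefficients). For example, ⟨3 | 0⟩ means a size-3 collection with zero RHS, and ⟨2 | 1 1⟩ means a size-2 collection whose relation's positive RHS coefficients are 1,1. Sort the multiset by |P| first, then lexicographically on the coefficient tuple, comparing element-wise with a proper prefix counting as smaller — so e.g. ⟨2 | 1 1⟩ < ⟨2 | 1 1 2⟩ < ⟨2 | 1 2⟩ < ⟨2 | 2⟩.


Δ(Σ) — 10 vertices, 16 min non-faces:

  • {1,3}:  v_{1} + v_{3} = 0  →  sig = ⟨2 | 0⟩
  • {4,9}:  v_{4} + v_{9} = 0  →  sig = ⟨2 | 0⟩
  • {1,9}:  v_{1} + v_{9} = v_{7}  →  sig = ⟨2 | 1⟩
  • {3,7}:  v_{3} + v_{7} = v_{9}  →  sig = ⟨2 | 1⟩
  • {4,7}:  v_{4} + v_{7} = v_{1}  →  sig = ⟨2 | 1⟩
  • {6,8}:  v_{6} + v_{8} = v_{1}  →  sig = ⟨2 | 1⟩
  • {2,5}:  v_{2} + v_{5} = v_{3} + v_{4}  →  sig = ⟨2 | 1 1⟩
  • {2,6}:  v_{2} + v_{6} = v_{0} + v_{4}  →  sig = ⟨2 | 1 1⟩
  • {2,7}:  v_{2} + v_{7} = v_{0} + v_{8}  →  sig = ⟨2 | 1 1⟩
  • {3,6}:  v_{3} + v_{6} = v_{0} + v_{5}  →  sig = ⟨2 | 1 1⟩
  • {1,2}:  v_{1} + v_{2} = v_{0} + v_{4} + v_{8}  →  sig = ⟨2 | 1 1 1⟩
  • {2,9}:  v_{2} + v_{9} = v_{0} + v_{3} + v_{8}  →  sig = ⟨2 | 1 1 1⟩
  • {6,9}:  v_{6} + v_{9} = v_{0} + v_{5} + v_{7}  →  sig = ⟨2 | 1 1 1⟩
  • {0,5,8}:  v_{0} + v_{5} + v_{8} = 0  →  sig = ⟨3 | 0⟩
  • {0,1,5}:  v_{0} + v_{1} + v_{5} = v_{6}  →  sig = ⟨3 | 1⟩
  • {0,3,4,8}:  v_{0} + v_{3} + v_{4} + v_{8} = v_{2}  →  sig = ⟨4 | 1⟩

Sorted signature multiset PRS(X):
    ⟨2 | 0⟩
    ⟨2 | 0⟩
    ⟨2 | 1⟩
    ⟨2 | 1⟩
    ⟨2 | 1⟩
    ⟨2 | 1⟩
    ⟨2 | 1 1⟩
    ⟨2 | 1 1⟩
    ⟨2 | 1 1⟩
    ⟨2 | 1 1⟩
    ⟨2 | 1 1 1⟩
    ⟨2 | 1 1 1⟩
    ⟨2 | 1 1 1⟩
    ⟨3 | 0⟩
    ⟨3 | 1⟩
    ⟨4 | 1⟩


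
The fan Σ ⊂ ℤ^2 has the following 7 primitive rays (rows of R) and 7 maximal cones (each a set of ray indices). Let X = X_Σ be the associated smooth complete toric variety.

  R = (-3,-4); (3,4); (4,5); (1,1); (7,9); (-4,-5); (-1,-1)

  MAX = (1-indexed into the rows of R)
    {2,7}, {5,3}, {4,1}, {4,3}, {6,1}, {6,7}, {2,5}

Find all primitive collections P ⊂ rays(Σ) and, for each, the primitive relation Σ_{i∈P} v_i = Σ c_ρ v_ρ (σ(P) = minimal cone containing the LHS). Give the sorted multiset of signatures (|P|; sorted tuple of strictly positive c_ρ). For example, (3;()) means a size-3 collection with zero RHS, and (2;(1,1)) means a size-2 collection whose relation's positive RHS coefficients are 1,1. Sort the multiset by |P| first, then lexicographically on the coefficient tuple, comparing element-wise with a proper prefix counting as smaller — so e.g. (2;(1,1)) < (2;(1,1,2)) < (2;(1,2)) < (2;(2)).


Δ(Σ) — 7 vertices, 14 min non-faces:

  P = {1,2}:  v_{1} + v_{2} = 0  ⇒ sig = (2;())
  P = {3,6}:  v_{3} + v_{6} = 0  ⇒ sig = (2;())
  P = {4,7}:  v_{4} + v_{7} = 0  ⇒ sig = (2;())
  P = {1,3}:  v_{1} + v_{3} = v_{4}  ⇒ sig = (2;(1))
  P = {1,5}:  v_{1} + v_{5} = v_{3}  ⇒ sig = (2;(1))
  P = {1,7}:  v_{1} + v_{7} = v_{6}  ⇒ sig = (2;(1))
  P = {2,3}:  v_{2} + v_{3} = v_{5}  ⇒ sig = (2;(1))
  P = {2,4}:  v_{2} + v_{4} = v_{3}  ⇒ sig = (2;(1))
  P = {2,6}:  v_{2} + v_{6} = v_{7}  ⇒ sig = (2;(1))
  P = {3,7}:  v_{3} + v_{7} = v_{2}  ⇒ sig = (2;(1))
  P = {4,6}:  v_{4} + v_{6} = v_{1}  ⇒ sig = (2;(1))
  P = {5,6}:  v_{5} + v_{6} = v_{2}  ⇒ sig = (2;(1))
  P = {4,5}:  v_{4} + v_{5} = 2·v_{3}  ⇒ sig = (2;(2))
  P = {5,7}:  v_{5} + v_{7} = 2·v_{2}  ⇒ sig = (2;(2))

so the primitive-relation signature multiset is
[(2;()), (2;()), (2;()), (2;(1)), (2;(1)), (2;(1)), (2;(1)), (2;(1)), (2;(1)), (2;(1)), (2;(1)), (2;(1)), (2;(2)), (2;(2))]


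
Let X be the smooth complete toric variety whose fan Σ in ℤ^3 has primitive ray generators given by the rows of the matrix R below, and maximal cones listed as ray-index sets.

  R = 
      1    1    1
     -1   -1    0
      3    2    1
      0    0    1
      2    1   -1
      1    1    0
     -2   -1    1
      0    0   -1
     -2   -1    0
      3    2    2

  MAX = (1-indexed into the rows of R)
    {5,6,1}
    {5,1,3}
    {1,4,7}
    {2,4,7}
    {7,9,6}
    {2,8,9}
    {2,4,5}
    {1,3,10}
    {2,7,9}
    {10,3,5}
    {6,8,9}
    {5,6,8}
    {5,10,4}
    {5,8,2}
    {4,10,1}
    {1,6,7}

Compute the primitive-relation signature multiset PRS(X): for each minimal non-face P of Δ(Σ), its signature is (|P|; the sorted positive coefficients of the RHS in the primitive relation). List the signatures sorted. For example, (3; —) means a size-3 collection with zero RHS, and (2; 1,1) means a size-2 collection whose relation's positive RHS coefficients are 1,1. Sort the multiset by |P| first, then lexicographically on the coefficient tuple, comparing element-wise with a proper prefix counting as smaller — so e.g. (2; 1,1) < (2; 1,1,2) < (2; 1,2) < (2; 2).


Minimal non-faces — 23 found among 10 rays, 16 max cones:

  P={2,6}:  v_{2} + v_{6} = 0  →  sig = (2; —)
  P={4,8}:  v_{4} + v_{8} = 0  →  sig = (2; —)
  P={5,7}:  v_{5} + v_{7} = 0  →  sig = (2; —)
  P={1,2}:  v_{1} + v_{2} = v_{4}  →  sig = (2; 1)
  P={1,8}:  v_{1} + v_{8} = v_{6}  →  sig = (2; 1)
  P={3,4}:  v_{3} + v_{4} = v_{10}  →  sig = (2; 1)
  P={3,9}:  v_{3} + v_{9} = v_{1}  →  sig = (2; 1)
  P={4,6}:  v_{4} + v_{6} = v_{1}  →  sig = (2; 1)
  P={4,9}:  v_{4} + v_{9} = v_{7}  →  sig = (2; 1)
  P={5,9}:  v_{5} + v_{9} = v_{8}  →  sig = (2; 1)
  P={7,8}:  v_{7} + v_{8} = v_{9}  →  sig = (2; 1)
  P={8,10}:  v_{8} + v_{10} = v_{3}  →  sig = (2; 1)
  P={1,9}:  v_{1} + v_{9} = v_{6} + v_{7}  →  sig = (2; 1,1)
  P={3,7}:  v_{3} + v_{7} = v_{1} + v_{4}  →  sig = (2; 1,1)
  P={3,8}:  v_{3} + v_{8} = v_{1} + v_{5}  →  sig = (2; 1,1)
  P={6,10}:  v_{6} + v_{10} = v_{1} + v_{3}  →  sig = (2; 1,1)
  P={9,10}:  v_{9} + v_{10} = v_{1} + v_{4}  →  sig = (2; 1,1)
  P={2,3}:  v_{2} + v_{3} = 2·v_{4} + v_{5}  →  sig = (2; 1,2)
  P={3,6}:  v_{3} + v_{6} = 2·v_{1} + v_{5}  →  sig = (2; 1,2)
  P={7,10}:  v_{7} + v_{10} = v_{1} + 2·v_{4}  →  sig = (2; 1,2)
  P={2,10}:  v_{2} + v_{10} = 3·v_{4} + v_{5}  →  sig = (2; 1,3)
  P={1,4,5}:  v_{1} + v_{4} + v_{5} = v_{3}  →  sig = (3; 1)
  P={1,5,10}:  v_{1} + v_{5} + v_{10} = 2·v_{3}  →  sig = (3; 2)

so the primitive-relation signature multiset is
{ (2; —) ×3,  (2; 1) ×9,  (2; 1,1) ×5,  (2; 1,2) ×3,  (2; 1,3),  (3; 1),  (3; 2) }


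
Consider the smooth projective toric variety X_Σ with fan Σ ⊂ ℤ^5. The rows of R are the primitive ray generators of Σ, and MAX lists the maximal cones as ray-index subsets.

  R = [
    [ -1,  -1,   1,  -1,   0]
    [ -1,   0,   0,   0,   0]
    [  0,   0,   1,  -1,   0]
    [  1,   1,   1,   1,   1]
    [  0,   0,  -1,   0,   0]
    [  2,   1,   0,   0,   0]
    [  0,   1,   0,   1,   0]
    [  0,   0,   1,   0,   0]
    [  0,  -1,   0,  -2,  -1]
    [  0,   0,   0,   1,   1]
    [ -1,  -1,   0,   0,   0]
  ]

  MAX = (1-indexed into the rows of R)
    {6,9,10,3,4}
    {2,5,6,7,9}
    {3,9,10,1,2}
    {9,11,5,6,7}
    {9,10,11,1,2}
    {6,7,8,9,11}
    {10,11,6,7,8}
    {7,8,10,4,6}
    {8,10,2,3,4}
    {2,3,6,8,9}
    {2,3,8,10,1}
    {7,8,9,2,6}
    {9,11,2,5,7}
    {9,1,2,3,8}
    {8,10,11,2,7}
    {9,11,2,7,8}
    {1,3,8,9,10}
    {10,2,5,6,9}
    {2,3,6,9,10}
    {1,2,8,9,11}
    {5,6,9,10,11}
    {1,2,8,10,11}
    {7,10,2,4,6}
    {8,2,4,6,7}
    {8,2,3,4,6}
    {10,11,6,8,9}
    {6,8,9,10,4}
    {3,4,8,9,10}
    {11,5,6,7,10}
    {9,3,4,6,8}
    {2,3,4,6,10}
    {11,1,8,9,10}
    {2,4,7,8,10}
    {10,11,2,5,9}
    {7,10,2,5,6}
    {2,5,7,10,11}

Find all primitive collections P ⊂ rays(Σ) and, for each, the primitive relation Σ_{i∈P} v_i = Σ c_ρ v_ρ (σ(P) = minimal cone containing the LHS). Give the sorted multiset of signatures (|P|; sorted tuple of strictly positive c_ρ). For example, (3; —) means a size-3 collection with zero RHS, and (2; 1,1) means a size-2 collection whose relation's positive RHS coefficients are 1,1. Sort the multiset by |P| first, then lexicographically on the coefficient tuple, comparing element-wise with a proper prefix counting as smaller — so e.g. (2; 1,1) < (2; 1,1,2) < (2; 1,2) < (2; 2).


Σ has 17 primitive collections:

  {5,8}:  v_{5} + v_{8} = 0  ⟹  sig = (2; —)
  {3,11}:  v_{3} + v_{11} = v_{1}  ⟹  sig = (2; 1)
  {1,6}:  v_{1} + v_{6} = v_{4} + v_{9}  ⟹  sig = (2; 1,1)
  {1,7}:  v_{1} + v_{7} = v_{2} + v_{8}  ⟹  sig = (2; 1,1)
  {4,11}:  v_{4} + v_{11} = v_{8} + v_{10}  ⟹  sig = (2; 1,1)
  {1,4}:  v_{1} + v_{4} = v_{3} + v_{8} + v_{10}  ⟹  sig = (2; 1,1,1)
  {1,5}:  v_{1} + v_{5} = v_{2} + v_{9} + v_{10}  ⟹  sig = (2; 1,1,1)
  {4,5}:  v_{4} + v_{5} = v_{2} + v_{6} + v_{10}  ⟹  sig = (2; 1,1,1)
  {3,5}:  v_{3} + v_{5} = 2·v_{2} + v_{6} + v_{9} + v_{10}  ⟹  sig = (2; 1,1,1,2)
  {3,7}:  v_{3} + v_{7} = 2·v_{2} + v_{6} + v_{8}  ⟹  sig = (2; 1,1,2)
  {2,6,11}:  v_{2} + v_{6} + v_{11} = 0  ⟹  sig = (3; —)
  {7,9,10}:  v_{7} + v_{9} + v_{10} = 0  ⟹  sig = (3; —)
  {2,4,9}:  v_{2} + v_{4} + v_{9} = v_{3}  ⟹  sig = (3; 1)
  {4,7,9}:  v_{4} + v_{7} + v_{9} = v_{2} + v_{6} + v_{8}  ⟹  sig = (3; 1,1,1)
  {2,6,8,10}:  v_{2} + v_{6} + v_{8} + v_{10} = v_{4}  ⟹  sig = (4; 1)
  {2,8,9,10}:  v_{2} + v_{8} + v_{9} + v_{10} = v_{1}  ⟹  sig = (4; 1)
  {3,6,8,10}:  v_{3} + v_{6} + v_{8} + v_{10} = 2·v_{4} + v_{9}  ⟹  sig = (4; 1,2)

Hence PRS(X_Σ) =
    |P|=2: 10 collections, coeffs (), (1), (1,1), (1,1), (1,1), (1,1,1), (1,1,1), (1,1,1), (1,1,1,2), (1,1,2)
    |P|=3: 4 collections, coeffs (), (), (1), (1,1,1)
    |P|=4: 3 collections, coeffs (1), (1), (1,2)


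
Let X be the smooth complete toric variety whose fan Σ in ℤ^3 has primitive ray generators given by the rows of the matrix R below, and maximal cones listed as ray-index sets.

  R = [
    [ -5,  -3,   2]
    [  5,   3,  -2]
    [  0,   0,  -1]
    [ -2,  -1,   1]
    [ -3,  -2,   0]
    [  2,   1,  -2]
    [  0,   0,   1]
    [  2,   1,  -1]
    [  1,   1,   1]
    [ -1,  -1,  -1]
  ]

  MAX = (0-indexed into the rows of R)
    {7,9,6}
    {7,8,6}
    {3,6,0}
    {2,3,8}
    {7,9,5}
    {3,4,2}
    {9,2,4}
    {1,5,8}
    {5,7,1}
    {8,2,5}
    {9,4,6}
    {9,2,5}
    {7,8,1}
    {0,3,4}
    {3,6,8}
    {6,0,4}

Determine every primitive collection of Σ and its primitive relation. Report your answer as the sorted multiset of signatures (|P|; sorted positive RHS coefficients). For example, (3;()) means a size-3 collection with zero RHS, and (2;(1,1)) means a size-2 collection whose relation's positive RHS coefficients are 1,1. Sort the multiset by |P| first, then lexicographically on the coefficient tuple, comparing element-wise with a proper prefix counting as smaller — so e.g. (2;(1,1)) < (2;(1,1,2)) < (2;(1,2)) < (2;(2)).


The 23 primitive collections of Σ (r=10, n=3):

  • {0,1}:  v_{0} + v_{1} = 0  ⟹  sig = (2;())
  • {2,6}:  v_{2} + v_{6} = 0  ⟹  sig = (2;())
  • {3,7}:  v_{3} + v_{7} = 0  ⟹  sig = (2;())
  • {8,9}:  v_{8} + v_{9} = 0  ⟹  sig = (2;())
  • {0,5}:  v_{0} + v_{5} = v_{4}  ⟹  sig = (2;(1))
  • {1,4}:  v_{1} + v_{4} = v_{5}  ⟹  sig = (2;(1))
  • {2,7}:  v_{2} + v_{7} = v_{5}  ⟹  sig = (2;(1))
  • {3,5}:  v_{3} + v_{5} = v_{2}  ⟹  sig = (2;(1))
  • {3,9}:  v_{3} + v_{9} = v_{4}  ⟹  sig = (2;(1))
  • {4,7}:  v_{4} + v_{7} = v_{9}  ⟹  sig = (2;(1))
  • {4,8}:  v_{4} + v_{8} = v_{3}  ⟹  sig = (2;(1))
  • {5,6}:  v_{5} + v_{6} = v_{7}  ⟹  sig = (2;(1))
  • {0,2}:  v_{0} + v_{2} = v_{3} + v_{4}  ⟹  sig = (2;(1,1))
  • {0,7}:  v_{0} + v_{7} = v_{4} + v_{6}  ⟹  sig = (2;(1,1))
  • {1,3}:  v_{1} + v_{3} = v_{5} + v_{8}  ⟹  sig = (2;(1,1))
  • {1,9}:  v_{1} + v_{9} = v_{5} + v_{7}  ⟹  sig = (2;(1,1))
  • {4,5}:  v_{4} + v_{5} = v_{2} + v_{9}  ⟹  sig = (2;(1,1))
  • {0,8}:  v_{0} + v_{8} = 2·v_{3} + v_{6}  ⟹  sig = (2;(1,2))
  • {0,9}:  v_{0} + v_{9} = 2·v_{4} + v_{6}  ⟹  sig = (2;(1,2))
  • {1,2}:  v_{1} + v_{2} = 2·v_{5} + v_{8}  ⟹  sig = (2;(1,2))
  • {1,6}:  v_{1} + v_{6} = 2·v_{7} + v_{8}  ⟹  sig = (2;(1,2))
  • {3,4,6}:  v_{3} + v_{4} + v_{6} = v_{0}  ⟹  sig = (3;(1))
  • {5,7,8}:  v_{5} + v_{7} + v_{8} = v_{1}  ⟹  sig = (3;(1))

Sorted signature multiset PRS(X):
{ (2;()) ×4,  (2;(1)) ×8,  (2;(1,1)) ×5,  (2;(1,2)) ×4,  (3;(1)) ×2 }


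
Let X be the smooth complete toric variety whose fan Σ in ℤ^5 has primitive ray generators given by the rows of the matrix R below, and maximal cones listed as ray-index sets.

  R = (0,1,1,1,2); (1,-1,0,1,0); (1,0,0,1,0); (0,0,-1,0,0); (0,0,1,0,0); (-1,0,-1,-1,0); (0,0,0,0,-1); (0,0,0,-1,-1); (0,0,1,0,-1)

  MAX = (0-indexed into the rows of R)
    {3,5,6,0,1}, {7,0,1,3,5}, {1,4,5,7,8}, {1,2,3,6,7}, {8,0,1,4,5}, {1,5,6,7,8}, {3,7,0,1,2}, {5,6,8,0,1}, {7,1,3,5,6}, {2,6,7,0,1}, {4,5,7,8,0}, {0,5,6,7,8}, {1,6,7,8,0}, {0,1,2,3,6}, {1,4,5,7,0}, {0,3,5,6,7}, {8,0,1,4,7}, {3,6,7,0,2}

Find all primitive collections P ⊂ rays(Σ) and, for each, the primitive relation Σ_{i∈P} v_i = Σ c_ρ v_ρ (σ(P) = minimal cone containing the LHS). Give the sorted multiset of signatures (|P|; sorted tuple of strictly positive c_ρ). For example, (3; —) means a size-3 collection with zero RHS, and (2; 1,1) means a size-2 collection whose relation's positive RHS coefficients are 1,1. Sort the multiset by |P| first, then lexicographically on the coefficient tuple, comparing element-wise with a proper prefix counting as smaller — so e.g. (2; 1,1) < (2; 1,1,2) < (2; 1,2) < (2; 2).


Σ has 9 primitive collections:

  P = {3,4}:  v_{3} + v_{4} = 0 — sig = (2; —)
  P = {2,5}:  v_{2} + v_{5} = v_{3} — sig = (2; 1)
  P = {3,8}:  v_{3} + v_{8} = v_{6} — sig = (2; 1)
  P = {4,6}:  v_{4} + v_{6} = v_{8} — sig = (2; 1)
  P = {2,4}:  v_{2} + v_{4} = v_{0} + v_{1} + v_{6} + v_{7} — sig = (2; 1,1,1,1)
  P = {2,8}:  v_{2} + v_{8} = v_{0} + v_{1} + 2·v_{6} + v_{7} — sig = (2; 1,1,1,2)
  P = {0,1,5,6,7}:  v_{0} + v_{1} + v_{5} + v_{6} + v_{7} = 0 — sig = (5; —)
  P = {0,1,3,6,7}:  v_{0} + v_{1} + v_{3} + v_{6} + v_{7} = v_{2} — sig = (5; 1)
  P = {0,1,5,7,8}:  v_{0} + v_{1} + v_{5} + v_{7} + v_{8} = v_{4} — sig = (5; 1)

Hence PRS(X_Σ) =
    |P|=2: 6 collections, coeffs (), (1), (1), (1), (1,1,1,1), (1,1,1,2)
    |P|=5: 3 collections, coeffs (), (1), (1)


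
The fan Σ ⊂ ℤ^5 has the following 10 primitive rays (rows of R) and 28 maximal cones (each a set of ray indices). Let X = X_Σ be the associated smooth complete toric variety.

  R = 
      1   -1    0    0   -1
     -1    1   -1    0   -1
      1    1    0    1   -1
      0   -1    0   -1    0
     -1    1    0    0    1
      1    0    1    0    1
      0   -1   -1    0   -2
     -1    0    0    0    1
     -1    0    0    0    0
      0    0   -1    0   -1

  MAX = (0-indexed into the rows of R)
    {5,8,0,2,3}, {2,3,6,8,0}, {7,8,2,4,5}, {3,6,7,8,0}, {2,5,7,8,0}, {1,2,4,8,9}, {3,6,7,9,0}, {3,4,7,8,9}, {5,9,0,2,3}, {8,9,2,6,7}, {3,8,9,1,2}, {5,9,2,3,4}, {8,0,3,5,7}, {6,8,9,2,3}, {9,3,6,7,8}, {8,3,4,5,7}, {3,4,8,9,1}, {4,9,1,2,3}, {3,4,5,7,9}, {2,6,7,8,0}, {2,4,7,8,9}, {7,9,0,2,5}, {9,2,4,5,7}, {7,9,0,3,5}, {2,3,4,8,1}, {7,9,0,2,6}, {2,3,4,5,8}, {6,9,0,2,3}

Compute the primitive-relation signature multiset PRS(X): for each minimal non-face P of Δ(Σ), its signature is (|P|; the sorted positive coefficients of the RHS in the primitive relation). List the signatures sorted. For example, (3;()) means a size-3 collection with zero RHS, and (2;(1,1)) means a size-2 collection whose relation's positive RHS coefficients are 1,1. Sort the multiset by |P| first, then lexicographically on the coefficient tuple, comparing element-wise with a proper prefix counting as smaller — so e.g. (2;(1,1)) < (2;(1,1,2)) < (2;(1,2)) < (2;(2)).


|primitive collections| = 11. Relations:

  P = {0,4}:  v_{0} + v_{4} = 0 ; sig = (2;())
  P = {5,6}:  v_{5} + v_{6} = v_{0} ; sig = (2;(1))
  P = {4,6}:  v_{4} + v_{6} = v_{8} + v_{9} ; sig = (2;(1,1))
  P = {1,5}:  v_{1} + v_{5} = v_{2} + v_{3} + v_{4} ; sig = (2;(1,1,1))
  P = {1,7}:  v_{1} + v_{7} = v_{4} + v_{8} + v_{9} ; sig = (2;(1,1,1))
  P = {0,1}:  v_{0} + v_{1} = v_{2} + v_{3} + v_{8} + v_{9} ; sig = (2;(1,1,1,1))
  P = {1,6}:  v_{1} + v_{6} = v_{2} + v_{3} + 2·v_{8} + 2·v_{9} ; sig = (2;(1,1,2,2))
  P = {2,3,7}:  v_{2} + v_{3} + v_{7} = 0 ; sig = (3;())
  P = {5,8,9}:  v_{5} + v_{8} + v_{9} = 0 ; sig = (3;())
  P = {0,8,9}:  v_{0} + v_{8} + v_{9} = v_{6} ; sig = (3;(1))
  P = {2,3,4,8,9}:  v_{2} + v_{3} + v_{4} + v_{8} + v_{9} = v_{1} ; sig = (5;(1))

Hence PRS(X_Σ) =
[(2;()), (2;(1)), (2;(1,1)), (2;(1,1,1)), (2;(1,1,1)), (2;(1,1,1,1)), (2;(1,1,2,2)), (3;()), (3;()), (3;(1)), (5;(1))]


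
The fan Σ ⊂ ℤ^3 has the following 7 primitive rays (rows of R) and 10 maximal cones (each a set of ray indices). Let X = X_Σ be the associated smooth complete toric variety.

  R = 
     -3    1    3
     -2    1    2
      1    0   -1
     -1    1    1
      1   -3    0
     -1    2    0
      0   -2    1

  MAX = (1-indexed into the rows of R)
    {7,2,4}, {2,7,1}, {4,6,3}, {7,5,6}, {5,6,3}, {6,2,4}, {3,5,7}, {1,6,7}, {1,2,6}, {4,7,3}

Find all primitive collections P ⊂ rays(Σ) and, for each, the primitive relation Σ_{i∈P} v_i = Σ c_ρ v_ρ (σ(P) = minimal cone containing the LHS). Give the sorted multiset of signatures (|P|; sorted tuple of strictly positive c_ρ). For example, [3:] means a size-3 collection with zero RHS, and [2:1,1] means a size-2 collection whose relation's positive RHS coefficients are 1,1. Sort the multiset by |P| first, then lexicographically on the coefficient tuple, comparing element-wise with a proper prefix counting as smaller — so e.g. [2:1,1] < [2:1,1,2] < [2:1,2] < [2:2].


9 minimal non-faces of Δ(Σ) (on 7 rays):

  P = {1,3}:  v_{1} + v_{3} = v_{2}  →  sig = [2:1]
  P = {2,3}:  v_{2} + v_{3} = v_{4}  →  sig = [2:1]
  P = {4,5}:  v_{4} + v_{5} = v_{7}  →  sig = [2:1]
  P = {2,5}:  v_{2} + v_{5} = v_{6} + 2·v_{7}  →  sig = [2:1,2]
  P = {1,4}:  v_{1} + v_{4} = 2·v_{2}  →  sig = [2:2]
  P = {1,5}:  v_{1} + v_{5} = 2·v_{6} + 3·v_{7}  →  sig = [2:2,3]
  P = {3,6,7}:  v_{3} + v_{6} + v_{7} = 0  →  sig = [3:]
  P = {2,6,7}:  v_{2} + v_{6} + v_{7} = v_{1}  →  sig = [3:1]
  P = {4,6,7}:  v_{4} + v_{6} + v_{7} = v_{2}  →  sig = [3:1]

Hence PRS(X_Σ) =
[[2:1], [2:1], [2:1], [2:1,2], [2:2], [2:2,3], [3:], [3:1], [3:1]]


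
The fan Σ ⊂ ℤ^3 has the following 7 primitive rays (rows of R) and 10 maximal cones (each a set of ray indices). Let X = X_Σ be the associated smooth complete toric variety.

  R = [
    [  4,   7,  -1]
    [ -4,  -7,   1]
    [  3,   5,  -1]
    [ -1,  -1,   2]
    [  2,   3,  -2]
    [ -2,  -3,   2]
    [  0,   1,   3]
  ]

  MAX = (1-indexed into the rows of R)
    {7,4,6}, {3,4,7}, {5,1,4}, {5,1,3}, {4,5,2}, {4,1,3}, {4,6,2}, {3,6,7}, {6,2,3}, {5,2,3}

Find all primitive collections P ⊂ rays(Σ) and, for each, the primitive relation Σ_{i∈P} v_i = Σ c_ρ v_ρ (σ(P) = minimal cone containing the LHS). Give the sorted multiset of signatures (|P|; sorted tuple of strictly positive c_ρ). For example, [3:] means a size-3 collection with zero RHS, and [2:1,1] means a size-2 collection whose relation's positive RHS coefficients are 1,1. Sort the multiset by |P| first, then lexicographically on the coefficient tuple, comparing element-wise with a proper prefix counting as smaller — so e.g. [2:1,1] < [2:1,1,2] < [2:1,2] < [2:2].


The 9 primitive collections of Σ (r=7, n=3):

  {1,2}:  v_{1} + v_{2} = 0  ⇒ sig = [2:]
  {5,6}:  v_{5} + v_{6} = 0  ⇒ sig = [2:]
  {1,6}:  v_{1} + v_{6} = v_{3} + v_{4}  ⇒ sig = [2:1,1]
  {5,7}:  v_{5} + v_{7} = v_{3} + v_{4}  ⇒ sig = [2:1,1]
  {2,7}:  v_{2} + v_{7} = 2·v_{6}  ⇒ sig = [2:2]
  {1,7}:  v_{1} + v_{7} = 2·v_{3} + 2·v_{4}  ⇒ sig = [2:2,2]
  {2,3,4}:  v_{2} + v_{3} + v_{4} = v_{6}  ⇒ sig = [3:1]
  {3,4,5}:  v_{3} + v_{4} + v_{5} = v_{1}  ⇒ sig = [3:1]
  {3,4,6}:  v_{3} + v_{4} + v_{6} = v_{7}  ⇒ sig = [3:1]

Sorted signature multiset PRS(X):
    [2:]
    [2:]
    [2:1,1]
    [2:1,1]
    [2:2]
    [2:2,2]
    [3:1]
    [3:1]
    [3:1]


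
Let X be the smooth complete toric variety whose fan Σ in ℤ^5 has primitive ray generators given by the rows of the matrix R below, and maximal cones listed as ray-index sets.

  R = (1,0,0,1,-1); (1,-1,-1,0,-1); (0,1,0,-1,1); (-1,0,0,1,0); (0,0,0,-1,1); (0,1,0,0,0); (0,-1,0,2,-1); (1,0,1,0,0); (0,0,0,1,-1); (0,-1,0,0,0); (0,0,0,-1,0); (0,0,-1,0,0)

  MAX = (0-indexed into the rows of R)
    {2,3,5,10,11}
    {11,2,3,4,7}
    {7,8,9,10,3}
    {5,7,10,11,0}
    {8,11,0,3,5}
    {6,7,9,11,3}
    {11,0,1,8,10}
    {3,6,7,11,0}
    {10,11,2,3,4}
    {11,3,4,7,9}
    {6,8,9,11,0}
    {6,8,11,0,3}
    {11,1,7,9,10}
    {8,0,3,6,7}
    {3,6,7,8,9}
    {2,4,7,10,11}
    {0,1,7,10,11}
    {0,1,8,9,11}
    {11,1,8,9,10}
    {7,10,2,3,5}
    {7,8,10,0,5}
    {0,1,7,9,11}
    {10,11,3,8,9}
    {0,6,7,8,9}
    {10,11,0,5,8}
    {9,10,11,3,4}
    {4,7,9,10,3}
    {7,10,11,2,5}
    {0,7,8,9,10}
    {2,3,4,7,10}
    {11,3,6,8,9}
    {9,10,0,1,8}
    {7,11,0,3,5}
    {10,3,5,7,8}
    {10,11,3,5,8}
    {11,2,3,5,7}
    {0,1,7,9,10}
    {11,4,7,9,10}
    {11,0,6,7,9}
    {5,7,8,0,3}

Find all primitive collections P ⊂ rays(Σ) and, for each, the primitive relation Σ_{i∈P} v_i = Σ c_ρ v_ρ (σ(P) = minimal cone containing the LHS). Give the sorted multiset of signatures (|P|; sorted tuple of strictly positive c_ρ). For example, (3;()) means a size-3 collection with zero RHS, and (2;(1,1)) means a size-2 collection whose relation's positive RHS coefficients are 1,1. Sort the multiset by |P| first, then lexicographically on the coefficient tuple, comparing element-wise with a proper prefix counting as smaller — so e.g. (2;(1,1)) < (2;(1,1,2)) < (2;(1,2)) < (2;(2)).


|primitive collections| = 22. Relations:

  • {4,8}:  v_{4} + v_{8} = 0  ⟹  sig = (2;())
  • {5,9}:  v_{5} + v_{9} = 0  ⟹  sig = (2;())
  • {2,8}:  v_{2} + v_{8} = v_{5}  ⟹  sig = (2;(1))
  • {2,9}:  v_{2} + v_{9} = v_{4}  ⟹  sig = (2;(1))
  • {4,5}:  v_{4} + v_{5} = v_{2}  ⟹  sig = (2;(1))
  • {0,4}:  v_{0} + v_{4} = v_{7} + v_{11}  ⟹  sig = (2;(1,1))
  • {5,6}:  v_{5} + v_{6} = v_{0} + v_{3}  ⟹  sig = (2;(1,1))
  • {6,10}:  v_{6} + v_{10} = v_{8} + v_{9}  ⟹  sig = (2;(1,1))
  • {0,2}:  v_{0} + v_{2} = v_{5} + v_{7} + v_{11}  ⟹  sig = (2;(1,1,1))
  • {1,3}:  v_{1} + v_{3} = v_{8} + v_{9} + v_{11}  ⟹  sig = (2;(1,1,1))
  • {1,5}:  v_{1} + v_{5} = v_{0} + v_{10} + v_{11}  ⟹  sig = (2;(1,1,1))
  • {2,6}:  v_{2} + v_{6} = v_{3} + v_{7} + v_{11}  ⟹  sig = (2;(1,1,1))
  • {4,6}:  v_{4} + v_{6} = v_{3} + v_{7} + v_{9} + v_{11}  ⟹  sig = (2;(1,1,1,1))
  • {1,4}:  v_{1} + v_{4} = v_{7} + v_{9} + v_{10} + 2·v_{11}  ⟹  sig = (2;(1,1,1,2))
  • {1,6}:  v_{1} + v_{6} = v_{0} + v_{8} + 2·v_{9} + v_{11}  ⟹  sig = (2;(1,1,1,2))
  • {1,2}:  v_{1} + v_{2} = v_{7} + v_{10} + 2·v_{11}  ⟹  sig = (2;(1,1,2))
  • {0,3,9}:  v_{0} + v_{3} + v_{9} = v_{6}  ⟹  sig = (3;(1))
  • {0,3,10}:  v_{0} + v_{3} + v_{10} = v_{8}  ⟹  sig = (3;(1))
  • {7,8,11}:  v_{7} + v_{8} + v_{11} = v_{0}  ⟹  sig = (3;(1))
  • {1,7,8}:  v_{1} + v_{7} + v_{8} = 2·v_{0} + v_{9} + v_{10}  ⟹  sig = (3;(1,1,2))
  • {3,7,10,11}:  v_{3} + v_{7} + v_{10} + v_{11} = 0  ⟹  sig = (4;())
  • {0,9,10,11}:  v_{0} + v_{9} + v_{10} + v_{11} = v_{1}  ⟹  sig = (4;(1))

so the primitive-relation signature multiset is
    |P|=2: 16 collections, coeffs (), (), (1), (1), (1), (1,1), (1,1), (1,1), (1,1,1), (1,1,1), (1,1,1), (1,1,1), (1,1,1,1), (1,1,1,2), (1,1,1,2), (1,1,2)
    |P|=3: 4 collections, coeffs (1), (1), (1), (1,1,2)
    |P|=4: 2 collections, coeffs (), (1)


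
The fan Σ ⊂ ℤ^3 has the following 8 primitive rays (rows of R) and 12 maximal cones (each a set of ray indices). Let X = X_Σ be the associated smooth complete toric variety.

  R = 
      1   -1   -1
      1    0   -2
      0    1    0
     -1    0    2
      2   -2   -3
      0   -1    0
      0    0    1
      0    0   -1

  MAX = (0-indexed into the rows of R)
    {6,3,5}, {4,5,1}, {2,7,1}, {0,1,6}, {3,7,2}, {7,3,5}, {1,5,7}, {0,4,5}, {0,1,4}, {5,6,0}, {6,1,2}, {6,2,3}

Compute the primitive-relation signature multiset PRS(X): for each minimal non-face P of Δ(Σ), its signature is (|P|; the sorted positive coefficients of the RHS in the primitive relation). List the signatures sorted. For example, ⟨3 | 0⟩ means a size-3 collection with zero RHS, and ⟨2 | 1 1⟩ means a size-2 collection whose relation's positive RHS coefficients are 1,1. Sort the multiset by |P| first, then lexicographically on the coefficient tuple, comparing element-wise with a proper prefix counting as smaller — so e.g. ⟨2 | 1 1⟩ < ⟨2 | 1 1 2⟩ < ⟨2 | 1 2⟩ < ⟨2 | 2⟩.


12 minimal non-faces of Δ(Σ) (on 8 rays):

  P={1,3}:  v_{1} + v_{3} = 0  ⟹  sig = ⟨2 | 0⟩
  P={2,5}:  v_{2} + v_{5} = 0  ⟹  sig = ⟨2 | 0⟩
  P={6,7}:  v_{6} + v_{7} = 0  ⟹  sig = ⟨2 | 0⟩
  P={0,2}:  v_{0} + v_{2} = v_{1} + v_{6}  ⟹  sig = ⟨2 | 1 1⟩
  P={0,3}:  v_{0} + v_{3} = v_{5} + v_{6}  ⟹  sig = ⟨2 | 1 1⟩
  P={0,7}:  v_{0} + v_{7} = v_{1} + v_{5}  ⟹  sig = ⟨2 | 1 1⟩
  P={2,4}:  v_{2} + v_{4} = v_{0} + v_{1}  ⟹  sig = ⟨2 | 1 1⟩
  P={3,4}:  v_{3} + v_{4} = v_{0} + v_{5}  ⟹  sig = ⟨2 | 1 1⟩
  P={4,6}:  v_{4} + v_{6} = 2·v_{0}  ⟹  sig = ⟨2 | 2⟩
  P={4,7}:  v_{4} + v_{7} = 2·v_{1} + 2·v_{5}  ⟹  sig = ⟨2 | 2 2⟩
  P={0,1,5}:  v_{0} + v_{1} + v_{5} = v_{4}  ⟹  sig = ⟨3 | 1⟩
  P={1,5,6}:  v_{1} + v_{5} + v_{6} = v_{0}  ⟹  sig = ⟨3 | 1⟩

Hence PRS(X_Σ) =
[⟨2 | 0⟩, ⟨2 | 0⟩, ⟨2 | 0⟩, ⟨2 | 1 1⟩, ⟨2 | 1 1⟩, ⟨2 | 1 1⟩, ⟨2 | 1 1⟩, ⟨2 | 1 1⟩, ⟨2 | 2⟩, ⟨2 | 2 2⟩, ⟨3 | 1⟩, ⟨3 | 1⟩]


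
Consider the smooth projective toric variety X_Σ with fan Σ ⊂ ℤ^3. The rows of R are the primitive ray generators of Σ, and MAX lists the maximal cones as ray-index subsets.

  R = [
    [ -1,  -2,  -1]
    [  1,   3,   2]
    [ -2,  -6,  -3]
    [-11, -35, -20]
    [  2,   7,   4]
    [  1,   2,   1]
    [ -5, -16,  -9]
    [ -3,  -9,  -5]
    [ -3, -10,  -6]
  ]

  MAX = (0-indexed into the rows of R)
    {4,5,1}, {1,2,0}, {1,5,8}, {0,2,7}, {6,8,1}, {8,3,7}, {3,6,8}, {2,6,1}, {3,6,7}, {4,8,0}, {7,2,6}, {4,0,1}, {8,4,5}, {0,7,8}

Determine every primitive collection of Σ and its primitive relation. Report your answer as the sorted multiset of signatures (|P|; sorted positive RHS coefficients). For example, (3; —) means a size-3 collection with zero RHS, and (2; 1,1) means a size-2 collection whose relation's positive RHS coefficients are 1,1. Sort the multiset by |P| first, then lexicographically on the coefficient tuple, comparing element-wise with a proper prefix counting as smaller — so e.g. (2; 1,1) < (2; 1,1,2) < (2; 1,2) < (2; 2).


The 18 primitive collections of Σ (r=9, n=3):

  P={0,5}:  v_{0} + v_{5} = 0  →  sig = (2; —)
  P={1,7}:  v_{1} + v_{7} = v_{2}  →  sig = (2; 1)
  P={2,8}:  v_{2} + v_{8} = v_{6}  →  sig = (2; 1)
  P={4,6}:  v_{4} + v_{6} = v_{7}  →  sig = (2; 1)
  P={4,7}:  v_{4} + v_{7} = v_{0}  →  sig = (2; 1)
  P={2,4}:  v_{2} + v_{4} = v_{0} + v_{1}  →  sig = (2; 1,1)
  P={5,7}:  v_{5} + v_{7} = v_{1} + v_{8}  →  sig = (2; 1,1)
  P={3,5}:  v_{3} + v_{5} = v_{1} + v_{6} + 2·v_{8}  →  sig = (2; 1,1,2)
  P={2,3}:  v_{2} + v_{3} = 2·v_{6} + v_{7}  →  sig = (2; 1,2)
  P={2,5}:  v_{2} + v_{5} = 2·v_{1} + v_{8}  →  sig = (2; 1,2)
  P={3,4}:  v_{3} + v_{4} = 2·v_{7} + v_{8}  →  sig = (2; 1,2)
  P={0,3}:  v_{0} + v_{3} = 3·v_{7} + v_{8}  →  sig = (2; 1,3)
  P={0,6}:  v_{0} + v_{6} = 2·v_{7}  →  sig = (2; 2)
  P={1,3}:  v_{1} + v_{3} = 2·v_{6}  →  sig = (2; 2)
  P={5,6}:  v_{5} + v_{6} = 2·v_{1} + 2·v_{8}  →  sig = (2; 2,2)
  P={1,4,8}:  v_{1} + v_{4} + v_{8} = 0  →  sig = (3; —)
  P={0,1,8}:  v_{0} + v_{1} + v_{8} = v_{7}  →  sig = (3; 1)
  P={6,7,8}:  v_{6} + v_{7} + v_{8} = v_{3}  →  sig = (3; 1)

so the primitive-relation signature multiset is
    |P|=2: 15 collections, coeffs (), (1), (1), (1), (1), (1,1), (1,1), (1,1,2), (1,2), (1,2), (1,2), (1,3), (2), (2), (2,2)
    |P|=3: 3 collections, coeffs (), (1), (1)
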